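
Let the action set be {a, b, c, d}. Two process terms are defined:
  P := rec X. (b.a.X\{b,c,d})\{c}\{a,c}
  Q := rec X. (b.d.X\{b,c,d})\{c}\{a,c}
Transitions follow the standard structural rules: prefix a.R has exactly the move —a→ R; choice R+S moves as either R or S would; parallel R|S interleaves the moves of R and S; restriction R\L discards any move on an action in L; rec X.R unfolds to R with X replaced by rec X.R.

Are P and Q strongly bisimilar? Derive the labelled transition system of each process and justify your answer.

LTS(P): 2 reachable states
  u0 = rec X. (b.a.X\{b,c,d})\{c}\{a,c} has moves ··b··> u1
  u1 = (a.(rec X. (b.a.X\{b,c,d})\{c}\{a,c})\{b,c,d})\{c}\{a,c} has moves ∅
LTS(Q): 3 reachable states
  v0 = rec X. (b.d.X\{b,c,d})\{c}\{a,c} has moves ··b··> v1
  v1 = (d.(rec X. (b.d.X\{b,c,d})\{c}\{a,c})\{b,c,d})\{c}\{a,c} has moves ··d··> v2
  v2 = (rec X. (b.d.X\{b,c,d})\{c}\{a,c})\{b,c,d}\{c}\{a,c} has moves ∅
Partition-refinement fixed point:
  B0 = {u0}
  B1 = {u1, v2}
  B2 = {v0}
  B3 = {v1}
u0 ∈ B0, v0 ∈ B2 → different blocks

NO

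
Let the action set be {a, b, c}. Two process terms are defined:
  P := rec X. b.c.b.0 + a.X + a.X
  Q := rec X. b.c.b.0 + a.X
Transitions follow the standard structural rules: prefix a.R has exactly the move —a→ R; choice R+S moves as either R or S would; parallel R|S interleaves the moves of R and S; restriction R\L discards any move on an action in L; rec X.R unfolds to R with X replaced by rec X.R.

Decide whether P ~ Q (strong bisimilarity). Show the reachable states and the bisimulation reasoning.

bisimilar

Reachable graph of P (4 states):
  s0 = rec X. b.c.b.0 + a.X + a.X :: ··a··> s0, ··b··> s1
  s1 = c.b.0 :: ··c··> s2
  s2 = b.0 :: ··b··> s3
  s3 = 0 :: stopped
Reachable graph of Q (4 states):
  t0 = rec X. b.c.b.0 + a.X :: ··a··> t0, ··b··> t1
  t1 = c.b.0 :: ··c··> t2
  t2 = b.0 :: ··b··> t3
  t3 = 0 :: stopped
Coarsest stable partition (strong bisimilarity classes):
  B0 = {s0, t0}
  B1 = {s1, t1}
  B2 = {s2, t2}
  B3 = {s3, t3}
s0 ∈ B0, t0 ∈ B0 → same block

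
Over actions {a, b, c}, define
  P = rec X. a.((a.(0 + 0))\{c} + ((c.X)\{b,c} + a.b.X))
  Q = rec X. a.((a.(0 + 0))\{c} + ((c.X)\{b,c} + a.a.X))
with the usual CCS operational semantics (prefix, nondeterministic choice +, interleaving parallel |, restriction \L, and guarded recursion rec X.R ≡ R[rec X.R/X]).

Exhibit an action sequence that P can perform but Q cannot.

Reachable graph of P (4 states):
  s0 = rec X. a.((a.(0 + 0))\{c} + ((c.X)\{b,c} + a.b.X)) :: -a-> s1
  s1 = (a.(0 + 0))\{c} + ((c.(rec X. a.((a.(0 + 0))\{c} + ((c.X)\{b,c} + a.b.X))))\{b,c} + a.b.(rec X. a.((a.(0 + 0))\{c} + ((c.X)\{b,c} + a.b.X)))) :: -a-> s2, -a-> s3
  s2 = (0 + 0)\{c} :: ∅
  s3 = b.(rec X. a.((a.(0 + 0))\{c} + ((c.X)\{b,c} + a.b.X))) :: -b-> s0
Reachable graph of Q (4 states):
  t0 = rec X. a.((a.(0 + 0))\{c} + ((c.X)\{b,c} + a.a.X)) :: -a-> t1
  t1 = (a.(0 + 0))\{c} + ((c.(rec X. a.((a.(0 + 0))\{c} + ((c.X)\{b,c} + a.a.X))))\{b,c} + a.a.(rec X. a.((a.(0 + 0))\{c} + ((c.X)\{b,c} + a.a.X)))) :: -a-> t2, -a-> t3
  t2 = (0 + 0)\{c} :: ∅
  t3 = a.(rec X. a.((a.(0 + 0))\{c} + ((c.X)\{b,c} + a.a.X))) :: -a-> t0
Executing aab from P (initial set {s0}):
  step 1 (a): {s1}
  step 2 (a): {s2, s3}
  step 3 (b): {s0}
  ✓ P
Executing aab from Q (initial set {t0}):
  step 1 (a): {t1}
  step 2 (a): {t2, t3}
  step 3 (b): ∅ (Q stuck)

aab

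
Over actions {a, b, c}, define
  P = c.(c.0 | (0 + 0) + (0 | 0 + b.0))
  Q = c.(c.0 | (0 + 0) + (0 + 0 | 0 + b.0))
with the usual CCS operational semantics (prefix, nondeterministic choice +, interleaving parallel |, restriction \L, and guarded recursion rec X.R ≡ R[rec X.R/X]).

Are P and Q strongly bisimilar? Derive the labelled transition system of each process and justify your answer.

bisimilar

LTS(P): 4 reachable states
  m0 = c.(c.0 | (0 + 0) + (0 | 0 + b.0)) :: --c--▸ m1
  m1 = c.0 | (0 + 0) + (0 | 0 + b.0) :: --b--▸ m2, --c--▸ m3
  m2 = 0 :: ·
  m3 = 0 | (0 + 0) :: ·
LTS(Q): 4 reachable states
  n0 = c.(c.0 | (0 + 0) + (0 + 0 | 0 + b.0)) :: --c--▸ n1
  n1 = c.0 | (0 + 0) + (0 + 0 | 0 + b.0) :: --b--▸ n2, --c--▸ n3
  n2 = 0 :: ·
  n3 = 0 | (0 + 0) :: ·
Bisimilarity quotient blocks:
  B0 = {m0, n0}
  B1 = {m1, n1}
  B2 = {m2, m3, n2, n3}
m0 ∈ B0, n0 ∈ B0 → same block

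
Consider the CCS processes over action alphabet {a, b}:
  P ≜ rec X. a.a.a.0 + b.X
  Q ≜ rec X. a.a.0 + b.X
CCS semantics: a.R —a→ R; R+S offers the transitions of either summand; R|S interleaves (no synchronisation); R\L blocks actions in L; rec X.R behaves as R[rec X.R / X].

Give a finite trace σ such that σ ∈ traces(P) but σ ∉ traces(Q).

aaa

Reachable graph of P (4 states):
  s0 = rec X. a.a.a.0 + b.X ⊢ —a→ s1, —b→ s0
  s1 = a.a.0 ⊢ —a→ s2
  s2 = a.0 ⊢ —a→ s3
  s3 = 0 ⊢ ∅
Reachable graph of Q (3 states):
  t0 = rec X. a.a.0 + b.X ⊢ —a→ t1, —b→ t0
  t1 = a.0 ⊢ —a→ t2
  t2 = 0 ⊢ ∅
Executing aaa from P (initial set {s0}):
  after a @ step 1: {s1}
  after a @ step 2: {s2}
  after a @ step 3: {s3}
  ✓ P
Executing aaa from Q (initial set {t0}):
  after a @ step 1: {t1}
  after a @ step 2: {t2}
  after a @ step 3: no successor for Q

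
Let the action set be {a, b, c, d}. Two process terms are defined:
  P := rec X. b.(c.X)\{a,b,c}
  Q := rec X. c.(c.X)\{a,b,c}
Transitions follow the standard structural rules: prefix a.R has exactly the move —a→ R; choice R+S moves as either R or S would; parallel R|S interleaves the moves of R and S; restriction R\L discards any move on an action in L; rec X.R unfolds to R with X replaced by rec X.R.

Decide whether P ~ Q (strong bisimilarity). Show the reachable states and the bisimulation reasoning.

P ≁ Q

Reachable graph of P (2 states):
  p0 = rec X. b.(c.X)\{a,b,c} ⊢ ··b··> p1
  p1 = (c.(rec X. b.(c.X)\{a,b,c}))\{a,b,c} ⊢ ∅
Reachable graph of Q (2 states):
  q0 = rec X. c.(c.X)\{a,b,c} ⊢ ··c··> q1
  q1 = (c.(rec X. c.(c.X)\{a,b,c}))\{a,b,c} ⊢ ∅
Bisimilarity quotient blocks:
  B0 = {p0}
  B1 = {p1, q1}
  B2 = {q0}
p0 ∈ B0, q0 ∈ B2 → different blocks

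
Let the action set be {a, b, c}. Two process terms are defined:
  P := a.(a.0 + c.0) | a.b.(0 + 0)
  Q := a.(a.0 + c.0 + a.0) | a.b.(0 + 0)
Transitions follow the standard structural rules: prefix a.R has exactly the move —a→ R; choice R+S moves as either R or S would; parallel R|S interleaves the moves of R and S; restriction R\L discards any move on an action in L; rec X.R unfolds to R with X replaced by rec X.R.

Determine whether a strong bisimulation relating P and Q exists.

Reachable graph of P (9 states):
  u0 = a.(a.0 + c.0) | a.b.(0 + 0) ⊢ --a--▸ u1, --a--▸ u2
  u1 = (a.0 + c.0) | a.b.(0 + 0) ⊢ --a--▸ u3, --a--▸ u4, --c--▸ u4
  u2 = a.(a.0 + c.0) | b.(0 + 0) ⊢ --a--▸ u3, --b--▸ u5
  u3 = (a.0 + c.0) | b.(0 + 0) ⊢ --a--▸ u6, --b--▸ u7, --c--▸ u6
  u4 = 0 | a.b.(0 + 0) ⊢ --a--▸ u6
  u5 = a.(a.0 + c.0) | (0 + 0) ⊢ --a--▸ u7
  u6 = 0 | b.(0 + 0) ⊢ --b--▸ u8
  u7 = (a.0 + c.0) | (0 + 0) ⊢ --a--▸ u8, --c--▸ u8
  u8 = 0 | (0 + 0) ⊢ ∅
Reachable graph of Q (9 states):
  v0 = a.(a.0 + c.0 + a.0) | a.b.(0 + 0) ⊢ --a--▸ v1, --a--▸ v2
  v1 = (a.0 + c.0 + a.0) | a.b.(0 + 0) ⊢ --a--▸ v3, --a--▸ v4, --c--▸ v4
  v2 = a.(a.0 + c.0 + a.0) | b.(0 + 0) ⊢ --a--▸ v3, --b--▸ v5
  v3 = (a.0 + c.0 + a.0) | b.(0 + 0) ⊢ --a--▸ v6, --b--▸ v7, --c--▸ v6
  v4 = 0 | a.b.(0 + 0) ⊢ --a--▸ v6
  v5 = a.(a.0 + c.0 + a.0) | (0 + 0) ⊢ --a--▸ v7
  v6 = 0 | b.(0 + 0) ⊢ --b--▸ v8
  v7 = (a.0 + c.0 + a.0) | (0 + 0) ⊢ --a--▸ v8, --c--▸ v8
  v8 = 0 | (0 + 0) ⊢ ∅
Bisimilarity quotient blocks:
  B0 = {u0, v0}
  B1 = {u1, v1}
  B2 = {u3, v3}
  B3 = {u6, v6}
  B4 = {u8, v8}
  B5 = {u7, v7}
  B6 = {u4, v4}
  B7 = {u2, v2}
  B8 = {u5, v5}
u0 ∈ B0, v0 ∈ B0 → same block

bisimilar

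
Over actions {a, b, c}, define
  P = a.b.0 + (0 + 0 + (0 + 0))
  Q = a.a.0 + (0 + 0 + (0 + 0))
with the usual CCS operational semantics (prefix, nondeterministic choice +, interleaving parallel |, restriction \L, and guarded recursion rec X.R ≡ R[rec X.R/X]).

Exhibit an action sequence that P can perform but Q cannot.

LTS(P): 3 reachable states
  u0 = a.b.0 + (0 + 0 + (0 + 0)) :: ··a··> u1
  u1 = b.0 :: ··b··> u2
  u2 = 0 :: ·
LTS(Q): 3 reachable states
  v0 = a.a.0 + (0 + 0 + (0 + 0)) :: ··a··> v1
  v1 = a.0 :: ··a··> v2
  v2 = 0 :: ·
Run σ = ⟨ab⟩ on P: start {u0}
  [1] a ⇒ {u1}
  [2] b ⇒ {u2}
  ✓ P
Run σ = ⟨ab⟩ on Q: start {v0}
  [1] a ⇒ {v1}
  [2] b ⇒ ∅  — Q cannot continue

ab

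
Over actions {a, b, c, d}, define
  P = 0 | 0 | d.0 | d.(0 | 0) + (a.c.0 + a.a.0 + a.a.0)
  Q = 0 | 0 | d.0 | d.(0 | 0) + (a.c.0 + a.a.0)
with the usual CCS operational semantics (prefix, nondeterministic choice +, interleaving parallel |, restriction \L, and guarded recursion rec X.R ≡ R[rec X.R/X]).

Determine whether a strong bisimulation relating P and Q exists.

Reachable graph of P (7 states):
  m0 = 0 | 0 | d.0 | d.(0 | 0) + (a.c.0 + a.a.0 + a.a.0) :: =a=> m1, =a=> m2, =d=> m3, =d=> m4
  m1 = a.0 :: =a=> m5
  m2 = c.0 :: =c=> m5
  m3 = 0 | 0 | 0 | d.(0 | 0) :: =d=> m6
  m4 = 0 | 0 | d.0 | (0 | 0) :: =d=> m6
  m5 = 0 :: (no moves)
  m6 = 0 | 0 | 0 | (0 | 0) :: (no moves)
Reachable graph of Q (7 states):
  n0 = 0 | 0 | d.0 | d.(0 | 0) + (a.c.0 + a.a.0) :: =a=> n1, =a=> n2, =d=> n3, =d=> n4
  n1 = a.0 :: =a=> n5
  n2 = c.0 :: =c=> n5
  n3 = 0 | 0 | 0 | d.(0 | 0) :: =d=> n6
  n4 = 0 | 0 | d.0 | (0 | 0) :: =d=> n6
  n5 = 0 :: (no moves)
  n6 = 0 | 0 | 0 | (0 | 0) :: (no moves)
Partition-refinement fixed point:
  B0 = {m0, n0}
  B1 = {m3, m4, n3, n4}
  B2 = {m5, m6, n5, n6}
  B3 = {m2, n2}
  B4 = {m1, n1}
m0 ∈ B0, n0 ∈ B0 → same block

P ~ Q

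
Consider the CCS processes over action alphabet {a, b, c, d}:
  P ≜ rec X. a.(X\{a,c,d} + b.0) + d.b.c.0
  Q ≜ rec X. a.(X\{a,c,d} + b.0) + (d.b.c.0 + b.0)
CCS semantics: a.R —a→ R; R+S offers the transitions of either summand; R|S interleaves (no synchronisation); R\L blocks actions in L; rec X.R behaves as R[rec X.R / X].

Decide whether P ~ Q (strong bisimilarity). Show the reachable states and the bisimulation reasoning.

LTS(P): 5 reachable states
  p0 = rec X. a.(X\{a,c,d} + b.0) + d.b.c.0 :: -a-> p1, -d-> p2
  p1 = (rec X. a.(X\{a,c,d} + b.0) + d.b.c.0)\{a,c,d} + b.0 :: -b-> p3
  p2 = b.c.0 :: -b-> p4
  p3 = 0 :: deadlocked
  p4 = c.0 :: -c-> p3
LTS(Q): 6 reachable states
  q0 = rec X. a.(X\{a,c,d} + b.0) + (d.b.c.0 + b.0) :: -a-> q1, -b-> q2, -d-> q3
  q1 = (rec X. a.(X\{a,c,d} + b.0) + (d.b.c.0 + b.0))\{a,c,d} + b.0 :: -b-> q2, -b-> q4
  q2 = 0 :: deadlocked
  q3 = b.c.0 :: -b-> q5
  q4 = 0\{a,c,d} :: deadlocked
  q5 = c.0 :: -c-> q2
Coarsest stable partition (strong bisimilarity classes):
  B0 = {p0}
  B1 = {p1, q1}
  B2 = {p3, q2, q4}
  B3 = {p2, q3}
  B4 = {p4, q5}
  B5 = {q0}
p0 ∈ B0, q0 ∈ B5 → different blocks

not bisimilar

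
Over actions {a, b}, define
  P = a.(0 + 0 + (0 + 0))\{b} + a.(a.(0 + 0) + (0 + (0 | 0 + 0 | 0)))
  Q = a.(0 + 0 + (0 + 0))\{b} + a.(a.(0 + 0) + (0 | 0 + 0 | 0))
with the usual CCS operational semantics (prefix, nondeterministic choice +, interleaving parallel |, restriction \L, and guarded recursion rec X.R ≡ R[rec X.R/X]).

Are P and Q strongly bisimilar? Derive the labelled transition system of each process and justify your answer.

YES

LTS(P): 4 reachable states
  u0 = a.(0 + 0 + (0 + 0))\{b} + a.(a.(0 + 0) + (0 + (0 | 0 + 0 | 0))) → -a-> u1, -a-> u2
  u1 = (0 + 0 + (0 + 0))\{b} → stopped
  u2 = a.(0 + 0) + (0 + (0 | 0 + 0 | 0)) → -a-> u3
  u3 = 0 + 0 → stopped
LTS(Q): 4 reachable states
  v0 = a.(0 + 0 + (0 + 0))\{b} + a.(a.(0 + 0) + (0 | 0 + 0 | 0)) → -a-> v1, -a-> v2
  v1 = (0 + 0 + (0 + 0))\{b} → stopped
  v2 = a.(0 + 0) + (0 | 0 + 0 | 0) → -a-> v3
  v3 = 0 + 0 → stopped
Partition-refinement fixed point:
  B0 = {u0, v0}
  B1 = {u1, u3, v1, v3}
  B2 = {u2, v2}
u0 ∈ B0, v0 ∈ B0 → same block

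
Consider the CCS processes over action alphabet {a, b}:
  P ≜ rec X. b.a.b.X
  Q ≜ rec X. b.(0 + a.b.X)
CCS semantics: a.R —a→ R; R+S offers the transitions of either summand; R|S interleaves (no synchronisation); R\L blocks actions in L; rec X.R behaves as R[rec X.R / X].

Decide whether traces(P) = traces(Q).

traces(P) = traces(Q)

LTS(P): 3 reachable states
  m0 = rec X. b.a.b.X ⊢ -b-> m1
  m1 = a.b.(rec X. b.a.b.X) ⊢ -a-> m2
  m2 = b.(rec X. b.a.b.X) ⊢ -b-> m0
LTS(Q): 3 reachable states
  n0 = rec X. b.(0 + a.b.X) ⊢ -b-> n1
  n1 = 0 + a.b.(rec X. b.(0 + a.b.X)) ⊢ -a-> n2
  n2 = b.(rec X. b.(0 + a.b.X)) ⊢ -b-> n0
Partition-refinement fixed point:
  B0 = {m0, n0}
  B1 = {m1, n1}
  B2 = {m2, n2}
m0 ∈ B0, n0 ∈ B0 → same block
Bisimilar ⇒ trace-equivalent.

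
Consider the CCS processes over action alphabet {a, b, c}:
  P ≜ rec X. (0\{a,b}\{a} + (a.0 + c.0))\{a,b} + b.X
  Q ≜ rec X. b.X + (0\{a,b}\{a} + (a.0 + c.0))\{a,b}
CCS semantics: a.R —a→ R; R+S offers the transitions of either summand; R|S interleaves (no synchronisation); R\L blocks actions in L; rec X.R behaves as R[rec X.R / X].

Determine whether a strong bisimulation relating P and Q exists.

LTS(P): 2 reachable states
  p0 = rec X. (0\{a,b}\{a} + (a.0 + c.0))\{a,b} + b.X :: -b-> p0, -c-> p1
  p1 = 0\{a,b} :: deadlocked
LTS(Q): 2 reachable states
  q0 = rec X. b.X + (0\{a,b}\{a} + (a.0 + c.0))\{a,b} :: -b-> q0, -c-> q1
  q1 = 0\{a,b} :: deadlocked
Partition-refinement fixed point:
  B0 = {p0, q0}
  B1 = {p1, q1}
p0 ∈ B0, q0 ∈ B0 → same block

P ~ Q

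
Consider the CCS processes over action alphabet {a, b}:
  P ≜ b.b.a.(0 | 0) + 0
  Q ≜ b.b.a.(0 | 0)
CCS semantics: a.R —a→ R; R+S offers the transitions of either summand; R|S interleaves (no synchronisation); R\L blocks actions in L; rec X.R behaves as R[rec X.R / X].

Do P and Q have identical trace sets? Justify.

traces(P) = traces(Q)

Reachable graph of P (4 states):
  s0 = b.b.a.(0 | 0) + 0 has moves --b--▸ s1
  s1 = b.a.(0 | 0) has moves --b--▸ s2
  s2 = a.(0 | 0) has moves --a--▸ s3
  s3 = 0 | 0 has moves ∅
Reachable graph of Q (4 states):
  t0 = b.b.a.(0 | 0) has moves --b--▸ t1
  t1 = b.a.(0 | 0) has moves --b--▸ t2
  t2 = a.(0 | 0) has moves --a--▸ t3
  t3 = 0 | 0 has moves ∅
Partition-refinement fixed point:
  B0 = {s0, t0}
  B1 = {s1, t1}
  B2 = {s2, t2}
  B3 = {s3, t3}
s0 ∈ B0, t0 ∈ B0 → same block
Bisimilar ⇒ trace-equivalent.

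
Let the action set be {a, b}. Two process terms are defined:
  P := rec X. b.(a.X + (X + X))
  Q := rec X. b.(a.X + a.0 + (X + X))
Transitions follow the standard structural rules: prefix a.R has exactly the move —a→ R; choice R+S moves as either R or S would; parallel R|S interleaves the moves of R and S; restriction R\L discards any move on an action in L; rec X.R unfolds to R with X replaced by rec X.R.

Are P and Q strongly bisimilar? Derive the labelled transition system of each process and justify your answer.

Reachable graph of P (2 states):
  u0 = rec X. b.(a.X + (X + X)) | -b-> u1
  u1 = a.(rec X. b.(a.X + (X + X))) + ((rec X. b.(a.X + (X + X))) + (rec X. b.(a.X + (X + X)))) | -a-> u0, -b-> u1
Reachable graph of Q (3 states):
  v0 = rec X. b.(a.X + a.0 + (X + X)) | -b-> v1
  v1 = a.(rec X. b.(a.X + a.0 + (X + X))) + a.0 + ((rec X. b.(a.X + a.0 + (X + X))) + (rec X. b.(a.X + a.0 + (X + X)))) | -a-> v0, -a-> v2, -b-> v1
  v2 = 0 | ∅
Bisimilarity quotient blocks:
  B0 = {u0}
  B1 = {u1}
  B2 = {v0}
  B3 = {v1}
  B4 = {v2}
u0 ∈ B0, v0 ∈ B2 → different blocks

P ≁ Q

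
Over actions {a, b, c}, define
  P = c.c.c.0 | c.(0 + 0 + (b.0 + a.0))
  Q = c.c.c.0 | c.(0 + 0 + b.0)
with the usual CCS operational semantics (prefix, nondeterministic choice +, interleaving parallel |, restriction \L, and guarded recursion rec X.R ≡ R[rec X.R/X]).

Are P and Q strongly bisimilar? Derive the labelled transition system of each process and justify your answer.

P ≁ Q

P's transition system — 12 states:
  p0 = c.c.c.0 | c.(0 + 0 + (b.0 + a.0)) → ··c··> p1, ··c··> p2
  p1 = c.c.0 | c.(0 + 0 + (b.0 + a.0)) → ··c··> p3, ··c··> p4
  p2 = c.c.c.0 | (0 + 0 + (b.0 + a.0)) → ··a··> p5, ··b··> p5, ··c··> p4
  p3 = c.0 | c.(0 + 0 + (b.0 + a.0)) → ··c··> p6, ··c··> p7
  p4 = c.c.0 | (0 + 0 + (b.0 + a.0)) → ··a··> p8, ··b··> p8, ··c··> p7
  p5 = c.c.c.0 | 0 → ··c··> p8
  p6 = 0 | c.(0 + 0 + (b.0 + a.0)) → ··c··> p9
  p7 = c.0 | (0 + 0 + (b.0 + a.0)) → ··a··> p10, ··b··> p10, ··c··> p9
  p8 = c.c.0 | 0 → ··c··> p10
  p9 = 0 | (0 + 0 + (b.0 + a.0)) → ··a··> p11, ··b··> p11
  p10 = c.0 | 0 → ··c··> p11
  p11 = 0 | 0 → ∅
Q's transition system — 12 states:
  q0 = c.c.c.0 | c.(0 + 0 + b.0) → ··c··> q1, ··c··> q2
  q1 = c.c.0 | c.(0 + 0 + b.0) → ··c··> q3, ··c··> q4
  q2 = c.c.c.0 | (0 + 0 + b.0) → ··b··> q5, ··c··> q4
  q3 = c.0 | c.(0 + 0 + b.0) → ··c··> q6, ··c··> q7
  q4 = c.c.0 | (0 + 0 + b.0) → ··b··> q8, ··c··> q7
  q5 = c.c.c.0 | 0 → ··c··> q8
  q6 = 0 | c.(0 + 0 + b.0) → ··c··> q9
  q7 = c.0 | (0 + 0 + b.0) → ··b··> q10, ··c··> q9
  q8 = c.c.0 | 0 → ··c··> q10
  q9 = 0 | (0 + 0 + b.0) → ··b··> q11
  q10 = c.0 | 0 → ··c··> q11
  q11 = 0 | 0 → ∅
Coarsest stable partition (strong bisimilarity classes):
  B0 = {p0}
  B1 = {p1}
  B2 = {p4}
  B3 = {p7}
  B4 = {p10, q10}
  B5 = {p11, q11}
  B6 = {p9}
  B7 = {p8, q8}
  B8 = {p3}
  B9 = {p6}
  B10 = {p2}
  B11 = {p5, q5}
  B12 = {q0}
  B13 = {q1}
  B14 = {q4}
  B15 = {q7}
  B16 = {q9}
  B17 = {q3}
  B18 = {q6}
  B19 = {q2}
p0 ∈ B0, q0 ∈ B12 → different blocks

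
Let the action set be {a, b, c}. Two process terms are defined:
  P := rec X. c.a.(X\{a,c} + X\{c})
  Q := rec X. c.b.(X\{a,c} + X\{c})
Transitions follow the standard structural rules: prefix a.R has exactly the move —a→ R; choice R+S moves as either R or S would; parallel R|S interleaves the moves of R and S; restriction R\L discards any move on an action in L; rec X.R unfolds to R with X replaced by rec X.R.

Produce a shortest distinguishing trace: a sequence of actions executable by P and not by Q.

ca

Reachable graph of P (3 states):
  p0 = rec X. c.a.(X\{a,c} + X\{c}) :: =c=> p1
  p1 = a.((rec X. c.a.(X\{a,c} + X\{c}))\{a,c} + (rec X. c.a.(X\{a,c} + X\{c}))\{c}) :: =a=> p2
  p2 = (rec X. c.a.(X\{a,c} + X\{c}))\{a,c} + (rec X. c.a.(X\{a,c} + X\{c}))\{c} :: stopped
Reachable graph of Q (3 states):
  q0 = rec X. c.b.(X\{a,c} + X\{c}) :: =c=> q1
  q1 = b.((rec X. c.b.(X\{a,c} + X\{c}))\{a,c} + (rec X. c.b.(X\{a,c} + X\{c}))\{c}) :: =b=> q2
  q2 = (rec X. c.b.(X\{a,c} + X\{c}))\{a,c} + (rec X. c.b.(X\{a,c} + X\{c}))\{c} :: stopped
Run σ = ⟨ca⟩ on P: start {p0}
  [1] c ⇒ {p1}
  [2] a ⇒ {p2}
  ✓ P
Run σ = ⟨ca⟩ on Q: start {q0}
  [1] c ⇒ {q1}
  [2] a ⇒ ∅  — Q cannot continue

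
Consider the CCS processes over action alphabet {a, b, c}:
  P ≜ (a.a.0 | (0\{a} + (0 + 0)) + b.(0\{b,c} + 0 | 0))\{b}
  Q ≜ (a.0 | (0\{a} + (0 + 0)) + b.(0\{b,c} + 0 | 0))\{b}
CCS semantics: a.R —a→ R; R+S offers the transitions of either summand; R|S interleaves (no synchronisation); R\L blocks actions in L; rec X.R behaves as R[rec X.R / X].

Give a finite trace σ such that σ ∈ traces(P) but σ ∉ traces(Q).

aa

Reachable graph of P (3 states):
  m0 = (a.a.0 | (0\{a} + (0 + 0)) + b.(0\{b,c} + 0 | 0))\{b} :: —a→ m1
  m1 = (a.0 | (0\{a} + (0 + 0)))\{b} :: —a→ m2
  m2 = (0 | (0\{a} + (0 + 0)))\{b} :: stopped
Reachable graph of Q (2 states):
  n0 = (a.0 | (0\{a} + (0 + 0)) + b.(0\{b,c} + 0 | 0))\{b} :: —a→ n1
  n1 = (0 | (0\{a} + (0 + 0)))\{b} :: stopped
Run σ = ⟨aa⟩ on P: start {m0}
  [1] a ⇒ {m1}
  [2] a ⇒ {m2}
  P completes σ.
Run σ = ⟨aa⟩ on Q: start {n0}
  [1] a ⇒ {n1}
  [2] a ⇒ no successor for Q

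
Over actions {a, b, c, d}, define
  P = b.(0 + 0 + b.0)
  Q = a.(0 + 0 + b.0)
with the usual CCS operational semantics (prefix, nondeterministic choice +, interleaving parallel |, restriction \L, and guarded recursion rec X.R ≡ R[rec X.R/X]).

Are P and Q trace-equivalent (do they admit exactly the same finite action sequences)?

trace-distinct — witness ⟨b⟩

LTS(P): 3 reachable states
  p0 = b.(0 + 0 + b.0) has moves --b--▸ p1
  p1 = 0 + 0 + b.0 has moves --b--▸ p2
  p2 = 0 has moves ∅
LTS(Q): 3 reachable states
  q0 = a.(0 + 0 + b.0) has moves --a--▸ q1
  q1 = 0 + 0 + b.0 has moves --b--▸ q2
  q2 = 0 has moves ∅
Trace ⟨b⟩ through P, begin at {p0}:
  [1] b ⇒ {p1}
  P completes σ.
Trace ⟨b⟩ through Q, begin at {q0}:
  [1] b ⇒ ∅  — Q cannot continue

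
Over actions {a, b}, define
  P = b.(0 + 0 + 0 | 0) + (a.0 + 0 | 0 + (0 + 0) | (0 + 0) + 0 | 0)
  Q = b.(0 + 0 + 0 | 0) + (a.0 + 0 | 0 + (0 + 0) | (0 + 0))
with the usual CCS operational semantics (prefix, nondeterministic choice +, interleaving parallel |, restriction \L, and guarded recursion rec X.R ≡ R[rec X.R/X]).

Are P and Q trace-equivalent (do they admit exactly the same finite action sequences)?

traces(P) = traces(Q)

Reachable graph of P (3 states):
  p0 = b.(0 + 0 + 0 | 0) + (a.0 + 0 | 0 + (0 + 0) | (0 + 0) + 0 | 0) | --a--▸ p1, --b--▸ p2
  p1 = 0 | stopped
  p2 = 0 + 0 + 0 | 0 | stopped
Reachable graph of Q (3 states):
  q0 = b.(0 + 0 + 0 | 0) + (a.0 + 0 | 0 + (0 + 0) | (0 + 0)) | --a--▸ q1, --b--▸ q2
  q1 = 0 | stopped
  q2 = 0 + 0 + 0 | 0 | stopped
Partition-refinement fixed point:
  B0 = {p0, q0}
  B1 = {p1, p2, q1, q2}
p0 ∈ B0, q0 ∈ B0 → same block
Bisimilar ⇒ trace-equivalent.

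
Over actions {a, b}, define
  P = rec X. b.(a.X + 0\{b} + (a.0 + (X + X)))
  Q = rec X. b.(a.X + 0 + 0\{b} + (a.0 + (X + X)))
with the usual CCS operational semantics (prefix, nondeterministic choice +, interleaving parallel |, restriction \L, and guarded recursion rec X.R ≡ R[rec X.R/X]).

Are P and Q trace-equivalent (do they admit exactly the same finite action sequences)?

P's transition system — 3 states:
  m0 = rec X. b.(a.X + 0\{b} + (a.0 + (X + X))) | -b-> m1
  m1 = a.(rec X. b.(a.X + 0\{b} + (a.0 + (X + X)))) + 0\{b} + (a.0 + ((rec X. b.(a.X + 0\{b} + (a.0 + (X + X)))) + (rec X. b.(a.X + 0\{b} + (a.0 + (X + X)))))) | -a-> m0, -a-> m2, -b-> m1
  m2 = 0 | ·
Q's transition system — 3 states:
  n0 = rec X. b.(a.X + 0 + 0\{b} + (a.0 + (X + X))) | -b-> n1
  n1 = a.(rec X. b.(a.X + 0 + 0\{b} + (a.0 + (X + X)))) + 0 + 0\{b} + (a.0 + ((rec X. b.(a.X + 0 + 0\{b} + (a.0 + (X + X)))) + (rec X. b.(a.X + 0 + 0\{b} + (a.0 + (X + X)))))) | -a-> n0, -a-> n2, -b-> n1
  n2 = 0 | ·
Coarsest stable partition (strong bisimilarity classes):
  B0 = {m0, n0}
  B1 = {m1, n1}
  B2 = {m2, n2}
m0 ∈ B0, n0 ∈ B0 → same block
Bisimilar ⇒ trace-equivalent.

traces(P) = traces(Q)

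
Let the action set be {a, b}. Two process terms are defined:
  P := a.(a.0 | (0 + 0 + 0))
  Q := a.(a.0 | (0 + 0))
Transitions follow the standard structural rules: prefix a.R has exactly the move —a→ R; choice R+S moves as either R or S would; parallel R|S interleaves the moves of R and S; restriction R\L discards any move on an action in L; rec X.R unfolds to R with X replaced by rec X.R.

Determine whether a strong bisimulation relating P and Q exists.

LTS(P): 3 reachable states
  p0 = a.(a.0 | (0 + 0 + 0)) ⊢ --a--▸ p1
  p1 = a.0 | (0 + 0 + 0) ⊢ --a--▸ p2
  p2 = 0 | (0 + 0 + 0) ⊢ stopped
LTS(Q): 3 reachable states
  q0 = a.(a.0 | (0 + 0)) ⊢ --a--▸ q1
  q1 = a.0 | (0 + 0) ⊢ --a--▸ q2
  q2 = 0 | (0 + 0) ⊢ stopped
Coarsest stable partition (strong bisimilarity classes):
  B0 = {p0, q0}
  B1 = {p1, q1}
  B2 = {p2, q2}
p0 ∈ B0, q0 ∈ B0 → same block

bisimilar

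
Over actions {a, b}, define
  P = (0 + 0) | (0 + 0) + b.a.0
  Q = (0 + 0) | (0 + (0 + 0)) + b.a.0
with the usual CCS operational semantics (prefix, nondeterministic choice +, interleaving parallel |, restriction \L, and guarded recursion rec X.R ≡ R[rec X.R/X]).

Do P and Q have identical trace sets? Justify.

trace-equivalent

LTS(P): 3 reachable states
  p0 = (0 + 0) | (0 + 0) + b.a.0 :: ··b··> p1
  p1 = a.0 :: ··a··> p2
  p2 = 0 :: ∅
LTS(Q): 3 reachable states
  q0 = (0 + 0) | (0 + (0 + 0)) + b.a.0 :: ··b··> q1
  q1 = a.0 :: ··a··> q2
  q2 = 0 :: ∅
Coarsest stable partition (strong bisimilarity classes):
  B0 = {p0, q0}
  B1 = {p1, q1}
  B2 = {p2, q2}
p0 ∈ B0, q0 ∈ B0 → same block
Bisimilar ⇒ trace-equivalent.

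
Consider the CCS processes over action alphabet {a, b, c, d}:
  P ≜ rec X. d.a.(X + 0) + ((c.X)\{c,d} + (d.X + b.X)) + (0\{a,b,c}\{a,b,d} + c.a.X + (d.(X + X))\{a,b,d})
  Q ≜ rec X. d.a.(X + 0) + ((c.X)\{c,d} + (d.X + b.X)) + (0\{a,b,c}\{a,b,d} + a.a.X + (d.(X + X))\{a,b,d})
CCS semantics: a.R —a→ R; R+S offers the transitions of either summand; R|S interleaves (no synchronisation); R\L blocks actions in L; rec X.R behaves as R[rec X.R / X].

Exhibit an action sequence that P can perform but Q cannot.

P's transition system — 4 states:
  m0 = rec X. d.a.(X + 0) + ((c.X)\{c,d} + (d.X + b.X)) + (0\{a,b,c}\{a,b,d} + c.a.X + (d.(X + X))\{a,b,d}) → ··b··> m0, ··c··> m1, ··d··> m0, ··d··> m2
  m1 = a.(rec X. d.a.(X + 0) + ((c.X)\{c,d} + (d.X + b.X)) + (0\{a,b,c}\{a,b,d} + c.a.X + (d.(X + X))\{a,b,d})) → ··a··> m0
  m2 = a.((rec X. d.a.(X + 0) + ((c.X)\{c,d} + (d.X + b.X)) + (0\{a,b,c}\{a,b,d} + c.a.X + (d.(X + X))\{a,b,d})) + 0) → ··a··> m3
  m3 = (rec X. d.a.(X + 0) + ((c.X)\{c,d} + (d.X + b.X)) + (0\{a,b,c}\{a,b,d} + c.a.X + (d.(X + X))\{a,b,d})) + 0 → ··b··> m0, ··c··> m1, ··d··> m0, ··d··> m2
Q's transition system — 4 states:
  n0 = rec X. d.a.(X + 0) + ((c.X)\{c,d} + (d.X + b.X)) + (0\{a,b,c}\{a,b,d} + a.a.X + (d.(X + X))\{a,b,d}) → ··a··> n1, ··b··> n0, ··d··> n0, ··d··> n2
  n1 = a.(rec X. d.a.(X + 0) + ((c.X)\{c,d} + (d.X + b.X)) + (0\{a,b,c}\{a,b,d} + a.a.X + (d.(X + X))\{a,b,d})) → ··a··> n0
  n2 = a.((rec X. d.a.(X + 0) + ((c.X)\{c,d} + (d.X + b.X)) + (0\{a,b,c}\{a,b,d} + a.a.X + (d.(X + X))\{a,b,d})) + 0) → ··a··> n3
  n3 = (rec X. d.a.(X + 0) + ((c.X)\{c,d} + (d.X + b.X)) + (0\{a,b,c}\{a,b,d} + a.a.X + (d.(X + X))\{a,b,d})) + 0 → ··a··> n1, ··b··> n0, ··d··> n0, ··d··> n2
Trace ⟨c⟩ through P, begin at {m0}:
  step 1 (c): {m1}
  — P admits the full trace.
Trace ⟨c⟩ through Q, begin at {n0}:
  step 1 (c): ∅  — Q cannot continue

c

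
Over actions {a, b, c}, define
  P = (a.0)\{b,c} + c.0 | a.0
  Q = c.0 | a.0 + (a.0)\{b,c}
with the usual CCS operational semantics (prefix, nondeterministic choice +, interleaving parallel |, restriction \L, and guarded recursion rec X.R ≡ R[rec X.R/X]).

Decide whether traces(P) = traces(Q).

YES

Reachable graph of P (5 states):
  s0 = (a.0)\{b,c} + c.0 | a.0 | =a=> s1, =a=> s2, =c=> s3
  s1 = 0\{b,c} | stopped
  s2 = c.0 | 0 | =c=> s4
  s3 = 0 | a.0 | =a=> s4
  s4 = 0 | 0 | stopped
Reachable graph of Q (5 states):
  t0 = c.0 | a.0 + (a.0)\{b,c} | =a=> t1, =a=> t2, =c=> t3
  t1 = 0\{b,c} | stopped
  t2 = c.0 | 0 | =c=> t4
  t3 = 0 | a.0 | =a=> t4
  t4 = 0 | 0 | stopped
Partition-refinement fixed point:
  B0 = {s0, t0}
  B1 = {s2, t2}
  B2 = {s1, s4, t1, t4}
  B3 = {s3, t3}
s0 ∈ B0, t0 ∈ B0 → same block
Bisimilar ⇒ trace-equivalent.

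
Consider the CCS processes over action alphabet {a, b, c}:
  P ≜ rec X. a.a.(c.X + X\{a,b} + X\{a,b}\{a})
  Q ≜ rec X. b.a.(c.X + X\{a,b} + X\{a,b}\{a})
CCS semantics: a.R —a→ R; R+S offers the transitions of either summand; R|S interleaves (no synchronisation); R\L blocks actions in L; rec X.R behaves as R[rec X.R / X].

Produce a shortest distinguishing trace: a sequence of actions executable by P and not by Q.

a

Reachable graph of P (3 states):
  p0 = rec X. a.a.(c.X + X\{a,b} + X\{a,b}\{a}) → ··a··> p1
  p1 = a.(c.(rec X. a.a.(c.X + X\{a,b} + X\{a,b}\{a})) + (rec X. a.a.(c.X + X\{a,b} + X\{a,b}\{a}))\{a,b} + (rec X. a.a.(c.X + X\{a,b} + X\{a,b}\{a}))\{a,b}\{a}) → ··a··> p2
  p2 = c.(rec X. a.a.(c.X + X\{a,b} + X\{a,b}\{a})) + (rec X. a.a.(c.X + X\{a,b} + X\{a,b}\{a}))\{a,b} + (rec X. a.a.(c.X + X\{a,b} + X\{a,b}\{a}))\{a,b}\{a} → ··c··> p0
Reachable graph of Q (3 states):
  q0 = rec X. b.a.(c.X + X\{a,b} + X\{a,b}\{a}) → ··b··> q1
  q1 = a.(c.(rec X. b.a.(c.X + X\{a,b} + X\{a,b}\{a})) + (rec X. b.a.(c.X + X\{a,b} + X\{a,b}\{a}))\{a,b} + (rec X. b.a.(c.X + X\{a,b} + X\{a,b}\{a}))\{a,b}\{a}) → ··a··> q2
  q2 = c.(rec X. b.a.(c.X + X\{a,b} + X\{a,b}\{a})) + (rec X. b.a.(c.X + X\{a,b} + X\{a,b}\{a}))\{a,b} + (rec X. b.a.(c.X + X\{a,b} + X\{a,b}\{a}))\{a,b}\{a} → ··c··> q0
Run σ = ⟨a⟩ on P: start {p0}
  after a @ step 1: {p1}
  P completes σ.
Run σ = ⟨a⟩ on Q: start {q0}
  after a @ step 1: ∅  — Q cannot continue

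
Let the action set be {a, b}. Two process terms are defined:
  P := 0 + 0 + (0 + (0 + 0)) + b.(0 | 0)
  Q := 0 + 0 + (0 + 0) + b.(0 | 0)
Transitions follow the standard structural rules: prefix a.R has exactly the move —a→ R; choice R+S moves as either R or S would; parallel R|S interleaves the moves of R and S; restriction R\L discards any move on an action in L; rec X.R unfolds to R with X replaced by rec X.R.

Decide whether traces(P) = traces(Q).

LTS(P): 2 reachable states
  p0 = 0 + 0 + (0 + (0 + 0)) + b.(0 | 0) has moves --b--▸ p1
  p1 = 0 | 0 has moves ∅
LTS(Q): 2 reachable states
  q0 = 0 + 0 + (0 + 0) + b.(0 | 0) has moves --b--▸ q1
  q1 = 0 | 0 has moves ∅
Coarsest stable partition (strong bisimilarity classes):
  B0 = {p0, q0}
  B1 = {p1, q1}
p0 ∈ B0, q0 ∈ B0 → same block
Bisimilar ⇒ trace-equivalent.

traces(P) = traces(Q)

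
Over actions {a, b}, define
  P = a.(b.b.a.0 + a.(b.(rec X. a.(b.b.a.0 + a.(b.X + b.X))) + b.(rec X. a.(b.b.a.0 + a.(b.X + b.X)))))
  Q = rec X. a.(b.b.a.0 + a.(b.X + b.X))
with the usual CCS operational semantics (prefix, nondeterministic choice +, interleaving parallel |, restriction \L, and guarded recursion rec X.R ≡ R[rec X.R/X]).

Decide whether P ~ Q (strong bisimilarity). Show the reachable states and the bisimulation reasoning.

LTS(P): 7 reachable states
  s0 = a.(b.b.a.0 + a.(b.(rec X. a.(b.b.a.0 + a.(b.X + b.X))) + b.(rec X. a.(b.b.a.0 + a.(b.X + b.X))))) | --a--▸ s1
  s1 = b.b.a.0 + a.(b.(rec X. a.(b.b.a.0 + a.(b.X + b.X))) + b.(rec X. a.(b.b.a.0 + a.(b.X + b.X)))) | --a--▸ s2, --b--▸ s3
  s2 = b.(rec X. a.(b.b.a.0 + a.(b.X + b.X))) + b.(rec X. a.(b.b.a.0 + a.(b.X + b.X))) | --b--▸ s4
  s3 = b.a.0 | --b--▸ s5
  s4 = rec X. a.(b.b.a.0 + a.(b.X + b.X)) | --a--▸ s1
  s5 = a.0 | --a--▸ s6
  s6 = 0 | ·
LTS(Q): 6 reachable states
  t0 = rec X. a.(b.b.a.0 + a.(b.X + b.X)) | --a--▸ t1
  t1 = b.b.a.0 + a.(b.(rec X. a.(b.b.a.0 + a.(b.X + b.X))) + b.(rec X. a.(b.b.a.0 + a.(b.X + b.X)))) | --a--▸ t2, --b--▸ t3
  t2 = b.(rec X. a.(b.b.a.0 + a.(b.X + b.X))) + b.(rec X. a.(b.b.a.0 + a.(b.X + b.X))) | --b--▸ t0
  t3 = b.a.0 | --b--▸ t4
  t4 = a.0 | --a--▸ t5
  t5 = 0 | ·
Partition-refinement fixed point:
  B0 = {s0, s4, t0}
  B1 = {s1, t1}
  B2 = {s3, t3}
  B3 = {s5, t4}
  B4 = {s6, t5}
  B5 = {s2, t2}
s0 ∈ B0, t0 ∈ B0 → same block

YES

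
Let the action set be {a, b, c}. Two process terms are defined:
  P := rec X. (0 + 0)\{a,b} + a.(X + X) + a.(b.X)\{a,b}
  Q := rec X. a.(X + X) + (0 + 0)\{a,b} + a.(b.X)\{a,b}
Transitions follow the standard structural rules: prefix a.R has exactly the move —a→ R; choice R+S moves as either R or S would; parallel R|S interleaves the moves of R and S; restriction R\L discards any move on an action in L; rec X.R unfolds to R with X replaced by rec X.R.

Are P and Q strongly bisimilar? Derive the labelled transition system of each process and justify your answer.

P ~ Q

P's transition system — 3 states:
  m0 = rec X. (0 + 0)\{a,b} + a.(X + X) + a.(b.X)\{a,b} ⊢ --a--▸ m1, --a--▸ m2
  m1 = (b.(rec X. (0 + 0)\{a,b} + a.(X + X) + a.(b.X)\{a,b}))\{a,b} ⊢ ·
  m2 = (rec X. (0 + 0)\{a,b} + a.(X + X) + a.(b.X)\{a,b}) + (rec X. (0 + 0)\{a,b} + a.(X + X) + a.(b.X)\{a,b}) ⊢ --a--▸ m1, --a--▸ m2
Q's transition system — 3 states:
  n0 = rec X. a.(X + X) + (0 + 0)\{a,b} + a.(b.X)\{a,b} ⊢ --a--▸ n1, --a--▸ n2
  n1 = (b.(rec X. a.(X + X) + (0 + 0)\{a,b} + a.(b.X)\{a,b}))\{a,b} ⊢ ·
  n2 = (rec X. a.(X + X) + (0 + 0)\{a,b} + a.(b.X)\{a,b}) + (rec X. a.(X + X) + (0 + 0)\{a,b} + a.(b.X)\{a,b}) ⊢ --a--▸ n1, --a--▸ n2
Partition-refinement fixed point:
  B0 = {m0, m2, n0, n2}
  B1 = {m1, n1}
m0 ∈ B0, n0 ∈ B0 → same block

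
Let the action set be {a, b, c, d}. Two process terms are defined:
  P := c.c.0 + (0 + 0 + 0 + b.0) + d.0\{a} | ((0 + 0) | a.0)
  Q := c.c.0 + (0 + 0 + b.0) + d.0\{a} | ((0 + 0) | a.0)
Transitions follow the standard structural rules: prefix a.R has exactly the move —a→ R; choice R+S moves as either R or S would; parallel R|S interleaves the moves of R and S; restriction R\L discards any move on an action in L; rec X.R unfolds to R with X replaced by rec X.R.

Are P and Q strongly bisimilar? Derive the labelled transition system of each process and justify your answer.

Reachable graph of P (6 states):
  p0 = c.c.0 + (0 + 0 + 0 + b.0) + d.0\{a} | ((0 + 0) | a.0) ⊢ --a--▸ p1, --b--▸ p2, --c--▸ p3, --d--▸ p4
  p1 = d.0\{a} | ((0 + 0) | 0) ⊢ --d--▸ p5
  p2 = 0 ⊢ ∅
  p3 = c.0 ⊢ --c--▸ p2
  p4 = 0\{a} | ((0 + 0) | a.0) ⊢ --a--▸ p5
  p5 = 0\{a} | ((0 + 0) | 0) ⊢ ∅
Reachable graph of Q (6 states):
  q0 = c.c.0 + (0 + 0 + b.0) + d.0\{a} | ((0 + 0) | a.0) ⊢ --a--▸ q1, --b--▸ q2, --c--▸ q3, --d--▸ q4
  q1 = d.0\{a} | ((0 + 0) | 0) ⊢ --d--▸ q5
  q2 = 0 ⊢ ∅
  q3 = c.0 ⊢ --c--▸ q2
  q4 = 0\{a} | ((0 + 0) | a.0) ⊢ --a--▸ q5
  q5 = 0\{a} | ((0 + 0) | 0) ⊢ ∅
Bisimilarity quotient blocks:
  B0 = {p0, q0}
  B1 = {p4, q4}
  B2 = {p2, p5, q2, q5}
  B3 = {p1, q1}
  B4 = {p3, q3}
p0 ∈ B0, q0 ∈ B0 → same block

YES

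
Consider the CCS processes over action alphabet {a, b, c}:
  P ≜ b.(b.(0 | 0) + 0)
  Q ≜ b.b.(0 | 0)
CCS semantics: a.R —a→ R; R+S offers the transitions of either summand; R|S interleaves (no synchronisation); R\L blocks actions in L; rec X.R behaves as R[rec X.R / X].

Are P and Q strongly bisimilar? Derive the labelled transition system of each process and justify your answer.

P ~ Q

LTS(P): 3 reachable states
  u0 = b.(b.(0 | 0) + 0) → -b-> u1
  u1 = b.(0 | 0) + 0 → -b-> u2
  u2 = 0 | 0 → ∅
LTS(Q): 3 reachable states
  v0 = b.b.(0 | 0) → -b-> v1
  v1 = b.(0 | 0) → -b-> v2
  v2 = 0 | 0 → ∅
Partition-refinement fixed point:
  B0 = {u0, v0}
  B1 = {u1, v1}
  B2 = {u2, v2}
u0 ∈ B0, v0 ∈ B0 → same block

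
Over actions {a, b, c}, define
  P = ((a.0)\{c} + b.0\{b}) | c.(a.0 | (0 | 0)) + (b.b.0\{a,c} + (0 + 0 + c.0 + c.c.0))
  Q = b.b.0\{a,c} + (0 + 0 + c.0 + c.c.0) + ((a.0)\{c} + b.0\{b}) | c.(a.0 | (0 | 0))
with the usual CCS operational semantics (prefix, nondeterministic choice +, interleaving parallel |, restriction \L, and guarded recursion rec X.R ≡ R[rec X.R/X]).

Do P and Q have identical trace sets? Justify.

traces(P) = traces(Q)

Reachable graph of P (13 states):
  u0 = ((a.0)\{c} + b.0\{b}) | c.(a.0 | (0 | 0)) + (b.b.0\{a,c} + (0 + 0 + c.0 + c.c.0)) :: --a--▸ u1, --b--▸ u2, --b--▸ u3, --c--▸ u4, --c--▸ u5, --c--▸ u6
  u1 = 0\{c} | c.(a.0 | (0 | 0)) :: --c--▸ u7
  u2 = 0\{b} | c.(a.0 | (0 | 0)) :: --c--▸ u8
  u3 = b.0\{a,c} :: --b--▸ u9
  u4 = ((a.0)\{c} + b.0\{b}) | (a.0 | (0 | 0)) :: --a--▸ u10, --a--▸ u7, --b--▸ u8
  u5 = 0 :: deadlocked
  u6 = c.0 :: --c--▸ u5
  u7 = 0\{c} | (a.0 | (0 | 0)) :: --a--▸ u11
  u8 = 0\{b} | (a.0 | (0 | 0)) :: --a--▸ u12
  u9 = 0\{a,c} :: deadlocked
  u10 = ((a.0)\{c} + b.0\{b}) | (0 | (0 | 0)) :: --a--▸ u11, --b--▸ u12
  u11 = 0\{c} | (0 | (0 | 0)) :: deadlocked
  u12 = 0\{b} | (0 | (0 | 0)) :: deadlocked
Reachable graph of Q (13 states):
  v0 = b.b.0\{a,c} + (0 + 0 + c.0 + c.c.0) + ((a.0)\{c} + b.0\{b}) | c.(a.0 | (0 | 0)) :: --a--▸ v1, --b--▸ v2, --b--▸ v3, --c--▸ v4, --c--▸ v5, --c--▸ v6
  v1 = 0\{c} | c.(a.0 | (0 | 0)) :: --c--▸ v7
  v2 = 0\{b} | c.(a.0 | (0 | 0)) :: --c--▸ v8
  v3 = b.0\{a,c} :: --b--▸ v9
  v4 = ((a.0)\{c} + b.0\{b}) | (a.0 | (0 | 0)) :: --a--▸ v10, --a--▸ v7, --b--▸ v8
  v5 = 0 :: deadlocked
  v6 = c.0 :: --c--▸ v5
  v7 = 0\{c} | (a.0 | (0 | 0)) :: --a--▸ v11
  v8 = 0\{b} | (a.0 | (0 | 0)) :: --a--▸ v12
  v9 = 0\{a,c} :: deadlocked
  v10 = ((a.0)\{c} + b.0\{b}) | (0 | (0 | 0)) :: --a--▸ v11, --b--▸ v12
  v11 = 0\{c} | (0 | (0 | 0)) :: deadlocked
  v12 = 0\{b} | (0 | (0 | 0)) :: deadlocked
Coarsest stable partition (strong bisimilarity classes):
  B0 = {u0, v0}
  B1 = {u4, v4}
  B2 = {u7, u8, v7, v8}
  B3 = {u11, u12, u5, u9, v11, v12, v5, v9}
  B4 = {u10, v10}
  B5 = {u1, u2, v1, v2}
  B6 = {u3, v3}
  B7 = {u6, v6}
u0 ∈ B0, v0 ∈ B0 → same block
Bisimilar ⇒ trace-equivalent.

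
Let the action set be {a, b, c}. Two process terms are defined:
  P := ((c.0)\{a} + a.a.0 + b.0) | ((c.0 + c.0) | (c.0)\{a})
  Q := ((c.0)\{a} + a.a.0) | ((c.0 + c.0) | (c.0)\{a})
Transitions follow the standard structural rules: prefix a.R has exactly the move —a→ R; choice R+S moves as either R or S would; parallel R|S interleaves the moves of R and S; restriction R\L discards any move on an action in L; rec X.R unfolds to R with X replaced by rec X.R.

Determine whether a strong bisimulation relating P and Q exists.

Reachable graph of P (16 states):
  p0 = ((c.0)\{a} + a.a.0 + b.0) | ((c.0 + c.0) | (c.0)\{a}) has moves --a--▸ p1, --b--▸ p2, --c--▸ p3, --c--▸ p4, --c--▸ p5
  p1 = a.0 | ((c.0 + c.0) | (c.0)\{a}) has moves --a--▸ p2, --c--▸ p6, --c--▸ p7
  p2 = 0 | ((c.0 + c.0) | (c.0)\{a}) has moves --c--▸ p8, --c--▸ p9
  p3 = ((c.0)\{a} + a.a.0 + b.0) | ((c.0 + c.0) | 0\{a}) has moves --a--▸ p6, --b--▸ p8, --c--▸ p10, --c--▸ p11
  p4 = ((c.0)\{a} + a.a.0 + b.0) | (0 | (c.0)\{a}) has moves --a--▸ p7, --b--▸ p9, --c--▸ p10, --c--▸ p12
  p5 = 0\{a} | ((c.0 + c.0) | (c.0)\{a}) has moves --c--▸ p11, --c--▸ p12
  p6 = a.0 | ((c.0 + c.0) | 0\{a}) has moves --a--▸ p8, --c--▸ p13
  p7 = a.0 | (0 | (c.0)\{a}) has moves --a--▸ p9, --c--▸ p13
  p8 = 0 | ((c.0 + c.0) | 0\{a}) has moves --c--▸ p14
  p9 = 0 | (0 | (c.0)\{a}) has moves --c--▸ p14
  p10 = ((c.0)\{a} + a.a.0 + b.0) | (0 | 0\{a}) has moves --a--▸ p13, --b--▸ p14, --c--▸ p15
  p11 = 0\{a} | ((c.0 + c.0) | 0\{a}) has moves --c--▸ p15
  p12 = 0\{a} | (0 | (c.0)\{a}) has moves --c--▸ p15
  p13 = a.0 | (0 | 0\{a}) has moves --a--▸ p14
  p14 = 0 | (0 | 0\{a}) has moves deadlocked
  p15 = 0\{a} | (0 | 0\{a}) has moves deadlocked
Reachable graph of Q (16 states):
  q0 = ((c.0)\{a} + a.a.0) | ((c.0 + c.0) | (c.0)\{a}) has moves --a--▸ q1, --c--▸ q2, --c--▸ q3, --c--▸ q4
  q1 = a.0 | ((c.0 + c.0) | (c.0)\{a}) has moves --a--▸ q5, --c--▸ q6, --c--▸ q7
  q2 = ((c.0)\{a} + a.a.0) | ((c.0 + c.0) | 0\{a}) has moves --a--▸ q6, --c--▸ q8, --c--▸ q9
  q3 = ((c.0)\{a} + a.a.0) | (0 | (c.0)\{a}) has moves --a--▸ q7, --c--▸ q10, --c--▸ q8
  q4 = 0\{a} | ((c.0 + c.0) | (c.0)\{a}) has moves --c--▸ q10, --c--▸ q9
  q5 = 0 | ((c.0 + c.0) | (c.0)\{a}) has moves --c--▸ q11, --c--▸ q12
  q6 = a.0 | ((c.0 + c.0) | 0\{a}) has moves --a--▸ q11, --c--▸ q13
  q7 = a.0 | (0 | (c.0)\{a}) has moves --a--▸ q12, --c--▸ q13
  q8 = ((c.0)\{a} + a.a.0) | (0 | 0\{a}) has moves --a--▸ q13, --c--▸ q14
  q9 = 0\{a} | ((c.0 + c.0) | 0\{a}) has moves --c--▸ q14
  q10 = 0\{a} | (0 | (c.0)\{a}) has moves --c--▸ q14
  q11 = 0 | ((c.0 + c.0) | 0\{a}) has moves --c--▸ q15
  q12 = 0 | (0 | (c.0)\{a}) has moves --c--▸ q15
  q13 = a.0 | (0 | 0\{a}) has moves --a--▸ q15
  q14 = 0\{a} | (0 | 0\{a}) has moves deadlocked
  q15 = 0 | (0 | 0\{a}) has moves deadlocked
Coarsest stable partition (strong bisimilarity classes):
  B0 = {p0}
  B1 = {p1, q1}
  B2 = {p6, p7, q6, q7}
  B3 = {p13, q13}
  B4 = {p14, p15, q14, q15}
  B5 = {p11, p12, p8, p9, q10, q11, q12, q9}
  B6 = {p2, p5, q4, q5}
  B7 = {p3, p4}
  B8 = {p10}
  B9 = {q0}
  B10 = {q2, q3}
  B11 = {q8}
p0 ∈ B0, q0 ∈ B9 → different blocks

NO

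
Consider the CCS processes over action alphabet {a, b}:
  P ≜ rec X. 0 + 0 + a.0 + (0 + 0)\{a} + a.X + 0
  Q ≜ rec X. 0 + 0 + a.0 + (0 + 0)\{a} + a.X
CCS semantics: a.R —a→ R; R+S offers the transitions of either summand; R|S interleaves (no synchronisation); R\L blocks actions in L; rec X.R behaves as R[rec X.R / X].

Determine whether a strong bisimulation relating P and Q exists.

P's transition system — 2 states:
  s0 = rec X. 0 + 0 + a.0 + (0 + 0)\{a} + a.X + 0 has moves -a-> s0, -a-> s1
  s1 = 0 has moves (no moves)
Q's transition system — 2 states:
  t0 = rec X. 0 + 0 + a.0 + (0 + 0)\{a} + a.X has moves -a-> t0, -a-> t1
  t1 = 0 has moves (no moves)
Partition-refinement fixed point:
  B0 = {s0, t0}
  B1 = {s1, t1}
s0 ∈ B0, t0 ∈ B0 → same block

YES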